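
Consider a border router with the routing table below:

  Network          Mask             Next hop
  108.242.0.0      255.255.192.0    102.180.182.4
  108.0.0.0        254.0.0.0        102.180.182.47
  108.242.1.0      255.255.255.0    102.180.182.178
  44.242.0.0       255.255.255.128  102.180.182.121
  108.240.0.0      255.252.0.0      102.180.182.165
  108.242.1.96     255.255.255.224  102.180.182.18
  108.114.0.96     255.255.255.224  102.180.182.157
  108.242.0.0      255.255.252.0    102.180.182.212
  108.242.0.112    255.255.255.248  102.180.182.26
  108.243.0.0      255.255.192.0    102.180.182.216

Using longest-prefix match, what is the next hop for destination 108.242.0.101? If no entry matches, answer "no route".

102.180.182.212

Routes whose prefix contains 108.242.0.101:
  108.0.0.0/7 (108.0.0.0 - 109.255.255.255) -> 102.180.182.47
  108.240.0.0/14 (108.240.0.0 - 108.243.255.255) -> 102.180.182.165
  108.242.0.0/18 (108.242.0.0 - 108.242.63.255) -> 102.180.182.4
  108.242.0.0/22 (108.242.0.0 - 108.242.3.255) -> 102.180.182.212
More-specific entries that do NOT match:
  108.242.0.112/29 (108.242.0.112 - 108.242.0.119) does not contain 108.242.0.101
  108.242.1.96/27 (108.242.1.96 - 108.242.1.127) does not contain 108.242.0.101
  108.114.0.96/27 (108.114.0.96 - 108.114.0.127) does not contain 108.242.0.101
  44.242.0.0/25 (44.242.0.0 - 44.242.0.127) does not contain 108.242.0.101
  108.242.1.0/24 (108.242.1.0 - 108.242.1.255) does not contain 108.242.0.101
Longest matching prefix is /22 -> next hop 102.180.182.212.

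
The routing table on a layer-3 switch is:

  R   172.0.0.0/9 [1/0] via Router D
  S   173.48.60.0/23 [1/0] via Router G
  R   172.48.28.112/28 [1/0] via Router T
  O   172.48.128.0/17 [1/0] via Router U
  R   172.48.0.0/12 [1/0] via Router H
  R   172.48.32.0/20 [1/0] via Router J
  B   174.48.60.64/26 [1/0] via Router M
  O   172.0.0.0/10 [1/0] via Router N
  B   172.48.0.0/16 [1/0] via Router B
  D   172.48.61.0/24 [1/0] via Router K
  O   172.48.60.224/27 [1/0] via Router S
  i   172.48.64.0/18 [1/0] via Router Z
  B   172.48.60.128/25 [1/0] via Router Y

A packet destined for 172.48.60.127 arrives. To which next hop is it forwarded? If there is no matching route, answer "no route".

Router B

Routes whose prefix contains 172.48.60.127:
  172.0.0.0/9 (172.0.0.0 - 172.127.255.255) -> Router D
  172.0.0.0/10 (172.0.0.0 - 172.63.255.255) -> Router N
  172.48.0.0/12 (172.48.0.0 - 172.63.255.255) -> Router H
  172.48.0.0/16 (172.48.0.0 - 172.48.255.255) -> Router B
More-specific entries that do NOT match:
  172.48.28.112/28 (172.48.28.112 - 172.48.28.127) does not contain 172.48.60.127
  172.48.60.224/27 (172.48.60.224 - 172.48.60.255) does not contain 172.48.60.127
  174.48.60.64/26 (174.48.60.64 - 174.48.60.127) does not contain 172.48.60.127
  172.48.60.128/25 (172.48.60.128 - 172.48.60.255) does not contain 172.48.60.127
  172.48.61.0/24 (172.48.61.0 - 172.48.61.255) does not contain 172.48.60.127
  173.48.60.0/23 (173.48.60.0 - 173.48.61.255) does not contain 172.48.60.127
  172.48.32.0/20 (172.48.32.0 - 172.48.47.255) does not contain 172.48.60.127
  172.48.64.0/18 (172.48.64.0 - 172.48.127.255) does not contain 172.48.60.127
  172.48.128.0/17 (172.48.128.0 - 172.48.255.255) does not contain 172.48.60.127
Longest matching prefix is /16 -> next hop Router B.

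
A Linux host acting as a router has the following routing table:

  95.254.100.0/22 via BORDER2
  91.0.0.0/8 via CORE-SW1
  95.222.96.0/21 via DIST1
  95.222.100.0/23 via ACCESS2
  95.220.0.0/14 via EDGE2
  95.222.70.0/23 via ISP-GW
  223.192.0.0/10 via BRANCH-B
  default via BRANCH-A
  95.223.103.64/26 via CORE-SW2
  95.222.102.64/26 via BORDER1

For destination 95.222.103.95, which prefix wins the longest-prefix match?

Entries matching 95.222.103.95:
  0.0.0.0/0 (default, matches everything)
  95.220.0.0/14 (95.220.0.0 - 95.223.255.255)
  95.222.96.0/21 (95.222.96.0 - 95.222.103.255)
Most specific is 95.222.96.0/21.

95.222.96.0/21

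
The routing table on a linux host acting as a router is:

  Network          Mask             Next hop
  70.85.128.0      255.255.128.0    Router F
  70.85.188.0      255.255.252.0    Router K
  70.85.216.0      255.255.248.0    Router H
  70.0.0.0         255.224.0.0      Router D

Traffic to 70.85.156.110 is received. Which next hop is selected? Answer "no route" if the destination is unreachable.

Router F

Routes whose prefix contains 70.85.156.110:
  70.85.128.0/17 (70.85.128.0 - 70.85.255.255) -> Router F
More-specific entries that do NOT match:
  70.85.188.0/22 (70.85.188.0 - 70.85.191.255) does not contain 70.85.156.110
  70.85.216.0/21 (70.85.216.0 - 70.85.223.255) does not contain 70.85.156.110
Longest matching prefix is /17 -> next hop Router F.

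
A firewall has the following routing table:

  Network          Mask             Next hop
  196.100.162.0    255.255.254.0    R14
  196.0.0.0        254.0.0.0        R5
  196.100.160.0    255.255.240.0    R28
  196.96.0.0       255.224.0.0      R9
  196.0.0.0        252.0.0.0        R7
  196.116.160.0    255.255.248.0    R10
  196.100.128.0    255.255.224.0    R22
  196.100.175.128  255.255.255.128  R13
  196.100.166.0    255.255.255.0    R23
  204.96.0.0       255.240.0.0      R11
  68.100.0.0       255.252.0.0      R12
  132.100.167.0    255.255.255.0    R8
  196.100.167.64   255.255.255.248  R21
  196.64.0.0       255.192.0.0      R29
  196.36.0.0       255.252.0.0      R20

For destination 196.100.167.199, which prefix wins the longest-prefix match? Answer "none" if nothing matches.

Entries matching 196.100.167.199:
  196.0.0.0/6 (196.0.0.0 - 199.255.255.255)
  196.0.0.0/7 (196.0.0.0 - 197.255.255.255)
  196.64.0.0/10 (196.64.0.0 - 196.127.255.255)
  196.96.0.0/11 (196.96.0.0 - 196.127.255.255)
  196.100.160.0/20 (196.100.160.0 - 196.100.175.255)
Most specific is 196.100.160.0/20.

196.100.160.0/20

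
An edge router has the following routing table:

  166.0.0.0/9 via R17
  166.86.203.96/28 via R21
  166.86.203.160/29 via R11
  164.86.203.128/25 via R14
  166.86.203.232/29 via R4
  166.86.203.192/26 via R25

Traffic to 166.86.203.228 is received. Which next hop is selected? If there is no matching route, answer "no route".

R25

Routes whose prefix contains 166.86.203.228:
  166.0.0.0/9 (166.0.0.0 - 166.127.255.255) -> R17
  166.86.203.192/26 (166.86.203.192 - 166.86.203.255) -> R25
More-specific entries that do NOT match:
  166.86.203.160/29 (166.86.203.160 - 166.86.203.167) does not contain 166.86.203.228
  166.86.203.232/29 (166.86.203.232 - 166.86.203.239) does not contain 166.86.203.228
  166.86.203.96/28 (166.86.203.96 - 166.86.203.111) does not contain 166.86.203.228
Longest matching prefix is /26 -> next hop R25.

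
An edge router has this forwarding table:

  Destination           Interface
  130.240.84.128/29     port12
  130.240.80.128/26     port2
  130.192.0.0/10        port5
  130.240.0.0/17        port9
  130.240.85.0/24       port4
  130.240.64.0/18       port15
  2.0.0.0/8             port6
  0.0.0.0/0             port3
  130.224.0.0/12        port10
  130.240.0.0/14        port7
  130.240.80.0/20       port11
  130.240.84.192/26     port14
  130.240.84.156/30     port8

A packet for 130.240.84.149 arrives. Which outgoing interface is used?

Routes whose prefix contains 130.240.84.149:
  0.0.0.0/0 (default, matches everything) -> port3
  130.192.0.0/10 (130.192.0.0 - 130.255.255.255) -> port5
  130.240.0.0/14 (130.240.0.0 - 130.243.255.255) -> port7
  130.240.0.0/17 (130.240.0.0 - 130.240.127.255) -> port9
  130.240.64.0/18 (130.240.64.0 - 130.240.127.255) -> port15
  130.240.80.0/20 (130.240.80.0 - 130.240.95.255) -> port11
More-specific entries that do NOT match:
  130.240.84.156/30 (130.240.84.156 - 130.240.84.159) does not contain 130.240.84.149
  130.240.84.128/29 (130.240.84.128 - 130.240.84.135) does not contain 130.240.84.149
  130.240.80.128/26 (130.240.80.128 - 130.240.80.191) does not contain 130.240.84.149
  130.240.84.192/26 (130.240.84.192 - 130.240.84.255) does not contain 130.240.84.149
  130.240.85.0/24 (130.240.85.0 - 130.240.85.255) does not contain 130.240.84.149
Longest matching prefix is /20 -> interface port11.

port11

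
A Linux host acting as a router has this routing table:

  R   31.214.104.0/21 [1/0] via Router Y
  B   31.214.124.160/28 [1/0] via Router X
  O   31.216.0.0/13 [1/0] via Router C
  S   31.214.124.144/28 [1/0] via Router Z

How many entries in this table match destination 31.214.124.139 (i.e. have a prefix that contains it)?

No listed prefix contains 31.214.124.139.
Total matching entries: 0.

0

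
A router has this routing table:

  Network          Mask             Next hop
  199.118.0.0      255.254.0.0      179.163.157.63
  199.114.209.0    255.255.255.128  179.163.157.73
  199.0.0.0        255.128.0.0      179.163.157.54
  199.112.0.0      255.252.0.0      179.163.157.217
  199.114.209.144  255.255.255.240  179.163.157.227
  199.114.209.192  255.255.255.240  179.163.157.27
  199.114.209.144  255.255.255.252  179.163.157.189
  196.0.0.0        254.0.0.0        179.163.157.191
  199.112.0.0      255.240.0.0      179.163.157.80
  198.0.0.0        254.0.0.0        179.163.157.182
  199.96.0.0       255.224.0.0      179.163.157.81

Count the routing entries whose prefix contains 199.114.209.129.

Prefixes containing 199.114.209.129:
  198.0.0.0/7 (198.0.0.0 - 199.255.255.255)
  199.0.0.0/9 (199.0.0.0 - 199.127.255.255)
  199.96.0.0/11 (199.96.0.0 - 199.127.255.255)
  199.112.0.0/12 (199.112.0.0 - 199.127.255.255)
  199.112.0.0/14 (199.112.0.0 - 199.115.255.255)
Total matching entries: 5.

5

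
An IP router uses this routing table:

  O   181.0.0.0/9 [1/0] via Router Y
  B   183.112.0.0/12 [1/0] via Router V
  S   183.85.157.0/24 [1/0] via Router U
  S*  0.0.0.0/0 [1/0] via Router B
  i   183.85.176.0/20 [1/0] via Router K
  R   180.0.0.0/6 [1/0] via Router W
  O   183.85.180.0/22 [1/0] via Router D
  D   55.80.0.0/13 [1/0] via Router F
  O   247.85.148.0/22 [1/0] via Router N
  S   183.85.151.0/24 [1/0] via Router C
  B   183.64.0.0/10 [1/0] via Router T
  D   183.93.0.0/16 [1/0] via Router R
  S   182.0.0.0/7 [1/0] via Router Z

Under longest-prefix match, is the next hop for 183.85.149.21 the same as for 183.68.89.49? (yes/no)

183.85.149.21: longest match 183.64.0.0/10 -> Router T
183.68.89.49: longest match 183.64.0.0/10 -> Router T

yes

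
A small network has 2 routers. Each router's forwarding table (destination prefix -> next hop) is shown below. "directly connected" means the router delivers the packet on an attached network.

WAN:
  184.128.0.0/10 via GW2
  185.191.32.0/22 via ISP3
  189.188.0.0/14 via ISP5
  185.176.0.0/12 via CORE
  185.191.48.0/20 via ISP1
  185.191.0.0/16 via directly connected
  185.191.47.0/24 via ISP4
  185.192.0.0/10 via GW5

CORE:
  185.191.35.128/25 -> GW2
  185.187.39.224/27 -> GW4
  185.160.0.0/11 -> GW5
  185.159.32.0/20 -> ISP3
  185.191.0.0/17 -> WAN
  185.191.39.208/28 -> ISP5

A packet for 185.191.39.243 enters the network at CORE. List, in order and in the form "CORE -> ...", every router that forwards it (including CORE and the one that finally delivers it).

At CORE: longest match for 185.191.39.243 is 185.191.0.0/17 -> WAN
At WAN: longest match for 185.191.39.243 is 185.191.0.0/16 -> directly connected

CORE -> WAN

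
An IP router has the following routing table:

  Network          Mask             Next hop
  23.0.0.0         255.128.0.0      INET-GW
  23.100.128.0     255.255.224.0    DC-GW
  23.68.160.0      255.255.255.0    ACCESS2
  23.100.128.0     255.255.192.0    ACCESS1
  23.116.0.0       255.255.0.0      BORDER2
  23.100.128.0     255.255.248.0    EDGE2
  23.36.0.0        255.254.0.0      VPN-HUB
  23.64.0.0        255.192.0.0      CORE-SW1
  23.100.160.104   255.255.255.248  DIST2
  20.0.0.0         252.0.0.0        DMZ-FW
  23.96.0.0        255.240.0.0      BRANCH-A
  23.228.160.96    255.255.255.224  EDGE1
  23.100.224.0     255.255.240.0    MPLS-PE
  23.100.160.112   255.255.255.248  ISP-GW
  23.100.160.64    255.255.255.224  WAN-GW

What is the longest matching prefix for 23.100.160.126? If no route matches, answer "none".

Entries matching 23.100.160.126:
  20.0.0.0/6 (20.0.0.0 - 23.255.255.255)
  23.0.0.0/9 (23.0.0.0 - 23.127.255.255)
  23.64.0.0/10 (23.64.0.0 - 23.127.255.255)
  23.96.0.0/12 (23.96.0.0 - 23.111.255.255)
  23.100.128.0/18 (23.100.128.0 - 23.100.191.255)
Most specific is 23.100.128.0/18.

23.100.128.0/18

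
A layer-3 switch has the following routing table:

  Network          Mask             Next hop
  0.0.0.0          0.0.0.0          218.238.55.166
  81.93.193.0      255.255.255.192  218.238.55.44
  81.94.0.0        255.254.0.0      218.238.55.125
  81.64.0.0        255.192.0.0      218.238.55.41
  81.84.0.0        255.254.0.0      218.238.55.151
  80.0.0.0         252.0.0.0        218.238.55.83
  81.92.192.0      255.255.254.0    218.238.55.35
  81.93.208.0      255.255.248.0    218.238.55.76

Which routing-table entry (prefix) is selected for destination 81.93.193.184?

81.64.0.0/10

Entries matching 81.93.193.184:
  0.0.0.0/0 (default, matches everything)
  80.0.0.0/6 (80.0.0.0 - 83.255.255.255)
  81.64.0.0/10 (81.64.0.0 - 81.127.255.255)
Most specific is 81.64.0.0/10.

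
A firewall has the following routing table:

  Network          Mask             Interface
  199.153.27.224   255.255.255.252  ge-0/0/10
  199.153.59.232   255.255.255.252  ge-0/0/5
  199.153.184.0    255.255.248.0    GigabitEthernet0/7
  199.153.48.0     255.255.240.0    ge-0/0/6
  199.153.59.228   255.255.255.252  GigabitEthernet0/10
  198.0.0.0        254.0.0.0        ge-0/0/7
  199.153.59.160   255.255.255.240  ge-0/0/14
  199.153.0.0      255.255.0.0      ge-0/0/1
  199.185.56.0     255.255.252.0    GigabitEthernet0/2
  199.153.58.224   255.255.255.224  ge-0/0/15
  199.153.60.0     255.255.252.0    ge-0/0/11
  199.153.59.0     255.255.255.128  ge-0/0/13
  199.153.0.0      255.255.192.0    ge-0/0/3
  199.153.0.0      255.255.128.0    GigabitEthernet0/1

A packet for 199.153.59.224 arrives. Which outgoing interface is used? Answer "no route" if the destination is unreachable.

ge-0/0/6

Routes whose prefix contains 199.153.59.224:
  198.0.0.0/7 (198.0.0.0 - 199.255.255.255) -> ge-0/0/7
  199.153.0.0/16 (199.153.0.0 - 199.153.255.255) -> ge-0/0/1
  199.153.0.0/17 (199.153.0.0 - 199.153.127.255) -> GigabitEthernet0/1
  199.153.0.0/18 (199.153.0.0 - 199.153.63.255) -> ge-0/0/3
  199.153.48.0/20 (199.153.48.0 - 199.153.63.255) -> ge-0/0/6
More-specific entries that do NOT match:
  199.153.27.224/30 (199.153.27.224 - 199.153.27.227) does not contain 199.153.59.224
  199.153.59.232/30 (199.153.59.232 - 199.153.59.235) does not contain 199.153.59.224
  199.153.59.228/30 (199.153.59.228 - 199.153.59.231) does not contain 199.153.59.224
  199.153.59.160/28 (199.153.59.160 - 199.153.59.175) does not contain 199.153.59.224
  199.153.58.224/27 (199.153.58.224 - 199.153.58.255) does not contain 199.153.59.224
  199.153.59.0/25 (199.153.59.0 - 199.153.59.127) does not contain 199.153.59.224
  199.185.56.0/22 (199.185.56.0 - 199.185.59.255) does not contain 199.153.59.224
  199.153.60.0/22 (199.153.60.0 - 199.153.63.255) does not contain 199.153.59.224
  199.153.184.0/21 (199.153.184.0 - 199.153.191.255) does not contain 199.153.59.224
Longest matching prefix is /20 -> interface ge-0/0/6.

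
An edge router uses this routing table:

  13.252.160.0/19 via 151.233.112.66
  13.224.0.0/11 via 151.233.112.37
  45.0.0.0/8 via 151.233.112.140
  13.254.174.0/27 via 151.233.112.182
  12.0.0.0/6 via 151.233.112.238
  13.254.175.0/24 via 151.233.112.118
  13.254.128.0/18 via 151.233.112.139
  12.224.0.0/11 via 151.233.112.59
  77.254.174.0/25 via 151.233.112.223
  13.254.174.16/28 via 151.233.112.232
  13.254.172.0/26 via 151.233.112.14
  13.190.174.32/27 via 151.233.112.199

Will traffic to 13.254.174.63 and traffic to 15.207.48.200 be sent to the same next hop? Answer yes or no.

no

13.254.174.63: longest match 13.254.128.0/18 -> 151.233.112.139
15.207.48.200: longest match 12.0.0.0/6 -> 151.233.112.238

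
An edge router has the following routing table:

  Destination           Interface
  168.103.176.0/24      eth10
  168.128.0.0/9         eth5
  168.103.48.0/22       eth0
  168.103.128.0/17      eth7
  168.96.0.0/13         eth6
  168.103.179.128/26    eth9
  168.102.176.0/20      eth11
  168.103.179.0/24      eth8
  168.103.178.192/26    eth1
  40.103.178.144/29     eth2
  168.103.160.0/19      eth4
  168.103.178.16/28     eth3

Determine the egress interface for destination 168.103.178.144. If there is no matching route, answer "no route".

Routes whose prefix contains 168.103.178.144:
  168.96.0.0/13 (168.96.0.0 - 168.103.255.255) -> eth6
  168.103.128.0/17 (168.103.128.0 - 168.103.255.255) -> eth7
  168.103.160.0/19 (168.103.160.0 - 168.103.191.255) -> eth4
More-specific entries that do NOT match:
  40.103.178.144/29 (40.103.178.144 - 40.103.178.151) does not contain 168.103.178.144
  168.103.178.16/28 (168.103.178.16 - 168.103.178.31) does not contain 168.103.178.144
  168.103.179.128/26 (168.103.179.128 - 168.103.179.191) does not contain 168.103.178.144
  168.103.178.192/26 (168.103.178.192 - 168.103.178.255) does not contain 168.103.178.144
  168.103.176.0/24 (168.103.176.0 - 168.103.176.255) does not contain 168.103.178.144
  168.103.179.0/24 (168.103.179.0 - 168.103.179.255) does not contain 168.103.178.144
  168.103.48.0/22 (168.103.48.0 - 168.103.51.255) does not contain 168.103.178.144
  168.102.176.0/20 (168.102.176.0 - 168.102.191.255) does not contain 168.103.178.144
Longest matching prefix is /19 -> interface eth4.

eth4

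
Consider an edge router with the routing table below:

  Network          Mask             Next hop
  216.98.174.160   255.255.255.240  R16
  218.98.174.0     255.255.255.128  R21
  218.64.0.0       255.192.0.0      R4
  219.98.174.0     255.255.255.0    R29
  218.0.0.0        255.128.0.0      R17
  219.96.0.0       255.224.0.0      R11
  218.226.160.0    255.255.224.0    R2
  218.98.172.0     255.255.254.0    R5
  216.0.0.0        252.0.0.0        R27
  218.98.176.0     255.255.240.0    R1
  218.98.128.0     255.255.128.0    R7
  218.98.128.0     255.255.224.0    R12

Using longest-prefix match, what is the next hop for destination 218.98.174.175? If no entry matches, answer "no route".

Routes whose prefix contains 218.98.174.175:
  216.0.0.0/6 (216.0.0.0 - 219.255.255.255) -> R27
  218.0.0.0/9 (218.0.0.0 - 218.127.255.255) -> R17
  218.64.0.0/10 (218.64.0.0 - 218.127.255.255) -> R4
  218.98.128.0/17 (218.98.128.0 - 218.98.255.255) -> R7
More-specific entries that do NOT match:
  216.98.174.160/28 (216.98.174.160 - 216.98.174.175) does not contain 218.98.174.175
  218.98.174.0/25 (218.98.174.0 - 218.98.174.127) does not contain 218.98.174.175
  219.98.174.0/24 (219.98.174.0 - 219.98.174.255) does not contain 218.98.174.175
  218.98.172.0/23 (218.98.172.0 - 218.98.173.255) does not contain 218.98.174.175
  218.98.176.0/20 (218.98.176.0 - 218.98.191.255) does not contain 218.98.174.175
  218.226.160.0/19 (218.226.160.0 - 218.226.191.255) does not contain 218.98.174.175
  218.98.128.0/19 (218.98.128.0 - 218.98.159.255) does not contain 218.98.174.175
Longest matching prefix is /17 -> next hop R7.

R7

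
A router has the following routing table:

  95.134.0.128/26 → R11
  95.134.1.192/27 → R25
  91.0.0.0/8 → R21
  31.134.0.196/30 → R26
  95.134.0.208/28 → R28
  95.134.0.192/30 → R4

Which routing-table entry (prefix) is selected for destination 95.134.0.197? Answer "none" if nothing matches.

none

95.134.0.197 is outside every listed prefix and there is no default route.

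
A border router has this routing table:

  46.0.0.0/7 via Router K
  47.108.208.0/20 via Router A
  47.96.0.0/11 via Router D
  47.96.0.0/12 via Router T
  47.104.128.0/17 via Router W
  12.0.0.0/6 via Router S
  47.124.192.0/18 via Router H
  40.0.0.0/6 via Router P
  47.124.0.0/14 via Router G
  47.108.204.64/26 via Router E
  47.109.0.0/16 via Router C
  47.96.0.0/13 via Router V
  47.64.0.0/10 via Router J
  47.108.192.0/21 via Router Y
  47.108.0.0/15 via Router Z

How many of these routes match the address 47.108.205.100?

5

Prefixes containing 47.108.205.100:
  46.0.0.0/7 (46.0.0.0 - 47.255.255.255)
  47.64.0.0/10 (47.64.0.0 - 47.127.255.255)
  47.96.0.0/11 (47.96.0.0 - 47.127.255.255)
  47.96.0.0/12 (47.96.0.0 - 47.111.255.255)
  47.108.0.0/15 (47.108.0.0 - 47.109.255.255)
Total matching entries: 5.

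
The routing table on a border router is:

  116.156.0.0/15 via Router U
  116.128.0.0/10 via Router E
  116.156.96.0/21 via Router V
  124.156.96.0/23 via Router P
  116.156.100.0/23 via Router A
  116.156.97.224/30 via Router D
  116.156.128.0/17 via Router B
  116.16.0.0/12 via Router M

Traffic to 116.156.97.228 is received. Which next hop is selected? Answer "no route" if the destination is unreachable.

Router V

Routes whose prefix contains 116.156.97.228:
  116.128.0.0/10 (116.128.0.0 - 116.191.255.255) -> Router E
  116.156.0.0/15 (116.156.0.0 - 116.157.255.255) -> Router U
  116.156.96.0/21 (116.156.96.0 - 116.156.103.255) -> Router V
More-specific entries that do NOT match:
  116.156.97.224/30 (116.156.97.224 - 116.156.97.227) does not contain 116.156.97.228
  124.156.96.0/23 (124.156.96.0 - 124.156.97.255) does not contain 116.156.97.228
  116.156.100.0/23 (116.156.100.0 - 116.156.101.255) does not contain 116.156.97.228
Longest matching prefix is /21 -> next hop Router V.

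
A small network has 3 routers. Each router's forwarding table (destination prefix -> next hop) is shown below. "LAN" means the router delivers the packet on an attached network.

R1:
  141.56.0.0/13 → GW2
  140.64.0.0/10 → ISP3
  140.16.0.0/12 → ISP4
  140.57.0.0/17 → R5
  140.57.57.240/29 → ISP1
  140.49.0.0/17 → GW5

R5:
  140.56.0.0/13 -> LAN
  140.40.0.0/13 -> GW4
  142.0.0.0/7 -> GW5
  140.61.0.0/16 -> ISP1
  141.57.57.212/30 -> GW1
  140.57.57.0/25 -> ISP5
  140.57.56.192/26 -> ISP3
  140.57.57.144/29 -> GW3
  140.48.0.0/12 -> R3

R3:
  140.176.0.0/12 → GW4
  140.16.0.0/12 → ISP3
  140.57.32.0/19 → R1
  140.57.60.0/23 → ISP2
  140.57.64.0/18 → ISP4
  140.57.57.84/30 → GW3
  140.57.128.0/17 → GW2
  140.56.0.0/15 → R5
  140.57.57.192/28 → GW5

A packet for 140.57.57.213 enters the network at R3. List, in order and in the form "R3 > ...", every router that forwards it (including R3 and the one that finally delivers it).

At R3: longest match for 140.57.57.213 is 140.57.32.0/19 -> R1
At R1: longest match for 140.57.57.213 is 140.57.0.0/17 -> R5
At R5: longest match for 140.57.57.213 is 140.56.0.0/13 -> LAN

R3 > R1 > R5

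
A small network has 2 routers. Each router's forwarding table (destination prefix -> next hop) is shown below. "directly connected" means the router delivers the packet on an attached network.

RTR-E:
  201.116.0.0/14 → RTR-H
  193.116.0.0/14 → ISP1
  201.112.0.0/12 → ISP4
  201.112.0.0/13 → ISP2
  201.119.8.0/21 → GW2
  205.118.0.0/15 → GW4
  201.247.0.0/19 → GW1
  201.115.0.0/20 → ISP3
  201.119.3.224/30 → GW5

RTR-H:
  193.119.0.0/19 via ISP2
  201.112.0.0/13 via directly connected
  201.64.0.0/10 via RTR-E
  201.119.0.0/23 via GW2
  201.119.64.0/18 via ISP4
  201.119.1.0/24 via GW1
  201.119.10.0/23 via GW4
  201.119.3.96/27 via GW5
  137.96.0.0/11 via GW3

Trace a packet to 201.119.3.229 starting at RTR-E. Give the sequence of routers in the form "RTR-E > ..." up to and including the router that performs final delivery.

At RTR-E: longest match for 201.119.3.229 is 201.116.0.0/14 -> RTR-H
At RTR-H: longest match for 201.119.3.229 is 201.112.0.0/13 -> directly connected

RTR-E > RTR-H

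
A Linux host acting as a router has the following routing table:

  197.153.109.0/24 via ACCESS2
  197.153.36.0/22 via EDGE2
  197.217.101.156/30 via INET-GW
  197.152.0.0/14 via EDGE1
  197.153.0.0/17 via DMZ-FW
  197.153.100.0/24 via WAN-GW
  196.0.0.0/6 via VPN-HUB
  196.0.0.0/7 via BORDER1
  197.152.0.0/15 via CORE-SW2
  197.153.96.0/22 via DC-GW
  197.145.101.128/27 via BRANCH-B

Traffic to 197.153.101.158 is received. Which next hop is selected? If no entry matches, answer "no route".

Routes whose prefix contains 197.153.101.158:
  196.0.0.0/6 (196.0.0.0 - 199.255.255.255) -> VPN-HUB
  196.0.0.0/7 (196.0.0.0 - 197.255.255.255) -> BORDER1
  197.152.0.0/14 (197.152.0.0 - 197.155.255.255) -> EDGE1
  197.152.0.0/15 (197.152.0.0 - 197.153.255.255) -> CORE-SW2
  197.153.0.0/17 (197.153.0.0 - 197.153.127.255) -> DMZ-FW
More-specific entries that do NOT match:
  197.217.101.156/30 (197.217.101.156 - 197.217.101.159) does not contain 197.153.101.158
  197.145.101.128/27 (197.145.101.128 - 197.145.101.159) does not contain 197.153.101.158
  197.153.109.0/24 (197.153.109.0 - 197.153.109.255) does not contain 197.153.101.158
  197.153.100.0/24 (197.153.100.0 - 197.153.100.255) does not contain 197.153.101.158
  197.153.36.0/22 (197.153.36.0 - 197.153.39.255) does not contain 197.153.101.158
  197.153.96.0/22 (197.153.96.0 - 197.153.99.255) does not contain 197.153.101.158
Longest matching prefix is /17 -> next hop DMZ-FW.

DMZ-FW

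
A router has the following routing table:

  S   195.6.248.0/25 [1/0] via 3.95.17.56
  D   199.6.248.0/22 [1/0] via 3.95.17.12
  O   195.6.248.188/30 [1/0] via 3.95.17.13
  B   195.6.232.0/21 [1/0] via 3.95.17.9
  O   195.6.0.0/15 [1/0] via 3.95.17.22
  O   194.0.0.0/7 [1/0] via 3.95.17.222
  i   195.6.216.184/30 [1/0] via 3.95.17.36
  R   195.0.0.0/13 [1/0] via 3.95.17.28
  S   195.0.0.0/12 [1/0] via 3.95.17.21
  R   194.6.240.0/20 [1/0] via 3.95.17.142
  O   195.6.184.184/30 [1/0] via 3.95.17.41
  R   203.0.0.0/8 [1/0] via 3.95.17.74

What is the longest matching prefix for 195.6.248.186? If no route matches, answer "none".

Entries matching 195.6.248.186:
  194.0.0.0/7 (194.0.0.0 - 195.255.255.255)
  195.0.0.0/12 (195.0.0.0 - 195.15.255.255)
  195.0.0.0/13 (195.0.0.0 - 195.7.255.255)
  195.6.0.0/15 (195.6.0.0 - 195.7.255.255)
Most specific is 195.6.0.0/15.

195.6.0.0/15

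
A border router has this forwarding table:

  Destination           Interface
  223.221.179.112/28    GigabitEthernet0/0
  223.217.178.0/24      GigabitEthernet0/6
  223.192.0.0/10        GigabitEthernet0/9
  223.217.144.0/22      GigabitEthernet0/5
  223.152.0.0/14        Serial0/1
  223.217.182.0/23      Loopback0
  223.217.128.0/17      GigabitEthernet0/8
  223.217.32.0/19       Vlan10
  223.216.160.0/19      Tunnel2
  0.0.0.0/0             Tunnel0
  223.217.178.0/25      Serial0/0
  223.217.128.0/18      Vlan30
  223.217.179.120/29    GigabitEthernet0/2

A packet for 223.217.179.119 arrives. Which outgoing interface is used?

Vlan30

Routes whose prefix contains 223.217.179.119:
  0.0.0.0/0 (default, matches everything) -> Tunnel0
  223.192.0.0/10 (223.192.0.0 - 223.255.255.255) -> GigabitEthernet0/9
  223.217.128.0/17 (223.217.128.0 - 223.217.255.255) -> GigabitEthernet0/8
  223.217.128.0/18 (223.217.128.0 - 223.217.191.255) -> Vlan30
More-specific entries that do NOT match:
  223.217.179.120/29 (223.217.179.120 - 223.217.179.127) does not contain 223.217.179.119
  223.221.179.112/28 (223.221.179.112 - 223.221.179.127) does not contain 223.217.179.119
  223.217.178.0/25 (223.217.178.0 - 223.217.178.127) does not contain 223.217.179.119
  223.217.178.0/24 (223.217.178.0 - 223.217.178.255) does not contain 223.217.179.119
  223.217.182.0/23 (223.217.182.0 - 223.217.183.255) does not contain 223.217.179.119
  223.217.144.0/22 (223.217.144.0 - 223.217.147.255) does not contain 223.217.179.119
  223.217.32.0/19 (223.217.32.0 - 223.217.63.255) does not contain 223.217.179.119
  223.216.160.0/19 (223.216.160.0 - 223.216.191.255) does not contain 223.217.179.119
Longest matching prefix is /18 -> interface Vlan30.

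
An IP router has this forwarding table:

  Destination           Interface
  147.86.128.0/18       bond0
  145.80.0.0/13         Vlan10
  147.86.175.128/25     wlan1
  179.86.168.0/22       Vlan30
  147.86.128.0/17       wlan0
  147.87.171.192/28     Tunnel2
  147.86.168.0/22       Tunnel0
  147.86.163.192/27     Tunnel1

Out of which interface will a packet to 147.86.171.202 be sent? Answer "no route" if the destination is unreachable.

Routes whose prefix contains 147.86.171.202:
  147.86.128.0/17 (147.86.128.0 - 147.86.255.255) -> wlan0
  147.86.128.0/18 (147.86.128.0 - 147.86.191.255) -> bond0
  147.86.168.0/22 (147.86.168.0 - 147.86.171.255) -> Tunnel0
More-specific entries that do NOT match:
  147.87.171.192/28 (147.87.171.192 - 147.87.171.207) does not contain 147.86.171.202
  147.86.163.192/27 (147.86.163.192 - 147.86.163.223) does not contain 147.86.171.202
  147.86.175.128/25 (147.86.175.128 - 147.86.175.255) does not contain 147.86.171.202
Longest matching prefix is /22 -> interface Tunnel0.

Tunnel0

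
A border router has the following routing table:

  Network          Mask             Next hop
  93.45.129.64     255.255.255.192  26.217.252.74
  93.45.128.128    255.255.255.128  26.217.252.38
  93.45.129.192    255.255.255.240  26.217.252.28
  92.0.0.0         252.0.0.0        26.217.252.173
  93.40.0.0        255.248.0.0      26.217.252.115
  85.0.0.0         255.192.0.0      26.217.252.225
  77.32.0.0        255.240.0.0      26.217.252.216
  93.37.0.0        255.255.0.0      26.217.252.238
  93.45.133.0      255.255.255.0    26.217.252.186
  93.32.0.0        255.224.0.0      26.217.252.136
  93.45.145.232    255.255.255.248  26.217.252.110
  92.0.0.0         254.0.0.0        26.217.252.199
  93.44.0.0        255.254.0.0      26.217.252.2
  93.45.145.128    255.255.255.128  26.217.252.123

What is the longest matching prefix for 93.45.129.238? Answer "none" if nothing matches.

93.44.0.0/15

Entries matching 93.45.129.238:
  92.0.0.0/6 (92.0.0.0 - 95.255.255.255)
  92.0.0.0/7 (92.0.0.0 - 93.255.255.255)
  93.32.0.0/11 (93.32.0.0 - 93.63.255.255)
  93.40.0.0/13 (93.40.0.0 - 93.47.255.255)
  93.44.0.0/15 (93.44.0.0 - 93.45.255.255)
Most specific is 93.44.0.0/15.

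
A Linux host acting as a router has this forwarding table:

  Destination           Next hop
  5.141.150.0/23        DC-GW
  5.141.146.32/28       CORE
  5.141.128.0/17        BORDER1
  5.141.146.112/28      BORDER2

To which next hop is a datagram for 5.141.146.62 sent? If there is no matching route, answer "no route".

BORDER1

Routes whose prefix contains 5.141.146.62:
  5.141.128.0/17 (5.141.128.0 - 5.141.255.255) -> BORDER1
More-specific entries that do NOT match:
  5.141.146.32/28 (5.141.146.32 - 5.141.146.47) does not contain 5.141.146.62
  5.141.146.112/28 (5.141.146.112 - 5.141.146.127) does not contain 5.141.146.62
  5.141.150.0/23 (5.141.150.0 - 5.141.151.255) does not contain 5.141.146.62
Longest matching prefix is /17 -> next hop BORDER1.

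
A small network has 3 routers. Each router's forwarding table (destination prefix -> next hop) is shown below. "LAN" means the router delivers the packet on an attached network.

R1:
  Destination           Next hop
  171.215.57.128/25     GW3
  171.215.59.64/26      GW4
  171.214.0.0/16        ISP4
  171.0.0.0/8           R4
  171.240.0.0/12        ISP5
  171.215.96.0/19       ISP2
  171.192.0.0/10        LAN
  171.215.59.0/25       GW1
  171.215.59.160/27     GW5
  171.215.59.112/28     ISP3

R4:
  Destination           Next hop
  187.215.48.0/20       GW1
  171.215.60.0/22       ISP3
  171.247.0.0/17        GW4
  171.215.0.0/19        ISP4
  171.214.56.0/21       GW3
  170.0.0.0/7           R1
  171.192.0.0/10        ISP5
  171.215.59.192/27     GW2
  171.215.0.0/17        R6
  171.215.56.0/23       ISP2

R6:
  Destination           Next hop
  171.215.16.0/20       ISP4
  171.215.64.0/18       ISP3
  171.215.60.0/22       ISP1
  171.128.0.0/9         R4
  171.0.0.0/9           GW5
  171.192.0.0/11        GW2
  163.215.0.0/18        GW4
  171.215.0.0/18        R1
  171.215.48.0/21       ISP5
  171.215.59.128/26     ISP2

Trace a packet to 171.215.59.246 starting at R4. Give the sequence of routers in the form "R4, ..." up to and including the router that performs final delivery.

R4, R6, R1

At R4: longest match for 171.215.59.246 is 171.215.0.0/17 -> R6
At R6: longest match for 171.215.59.246 is 171.215.0.0/18 -> R1
At R1: longest match for 171.215.59.246 is 171.192.0.0/10 -> LAN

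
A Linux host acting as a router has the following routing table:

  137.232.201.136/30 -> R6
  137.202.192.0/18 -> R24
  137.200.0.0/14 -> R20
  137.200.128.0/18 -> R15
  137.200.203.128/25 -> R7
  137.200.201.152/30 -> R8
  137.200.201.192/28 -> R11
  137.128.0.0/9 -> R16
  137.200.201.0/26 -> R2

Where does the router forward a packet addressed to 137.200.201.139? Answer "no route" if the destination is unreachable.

Routes whose prefix contains 137.200.201.139:
  137.128.0.0/9 (137.128.0.0 - 137.255.255.255) -> R16
  137.200.0.0/14 (137.200.0.0 - 137.203.255.255) -> R20
More-specific entries that do NOT match:
  137.232.201.136/30 (137.232.201.136 - 137.232.201.139) does not contain 137.200.201.139
  137.200.201.152/30 (137.200.201.152 - 137.200.201.155) does not contain 137.200.201.139
  137.200.201.192/28 (137.200.201.192 - 137.200.201.207) does not contain 137.200.201.139
  137.200.201.0/26 (137.200.201.0 - 137.200.201.63) does not contain 137.200.201.139
  137.200.203.128/25 (137.200.203.128 - 137.200.203.255) does not contain 137.200.201.139
  137.202.192.0/18 (137.202.192.0 - 137.202.255.255) does not contain 137.200.201.139
  137.200.128.0/18 (137.200.128.0 - 137.200.191.255) does not contain 137.200.201.139
Longest matching prefix is /14 -> next hop R20.

R20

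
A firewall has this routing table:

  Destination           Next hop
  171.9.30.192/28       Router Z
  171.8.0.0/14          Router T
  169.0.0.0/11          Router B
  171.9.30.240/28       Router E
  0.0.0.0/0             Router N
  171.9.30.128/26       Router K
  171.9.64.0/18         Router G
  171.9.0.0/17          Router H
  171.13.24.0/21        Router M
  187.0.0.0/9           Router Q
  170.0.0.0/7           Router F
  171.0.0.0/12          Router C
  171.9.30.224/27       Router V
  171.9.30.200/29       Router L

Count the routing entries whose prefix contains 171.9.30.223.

5

Prefixes containing 171.9.30.223:
  0.0.0.0/0 (default, matches everything)
  170.0.0.0/7 (170.0.0.0 - 171.255.255.255)
  171.0.0.0/12 (171.0.0.0 - 171.15.255.255)
  171.8.0.0/14 (171.8.0.0 - 171.11.255.255)
  171.9.0.0/17 (171.9.0.0 - 171.9.127.255)
Total matching entries: 5.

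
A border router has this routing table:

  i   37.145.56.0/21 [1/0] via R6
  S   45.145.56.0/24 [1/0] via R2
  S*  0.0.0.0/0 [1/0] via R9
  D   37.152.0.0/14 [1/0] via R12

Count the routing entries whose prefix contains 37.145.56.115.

Prefixes containing 37.145.56.115:
  0.0.0.0/0 (default, matches everything)
  37.145.56.0/21 (37.145.56.0 - 37.145.63.255)
Total matching entries: 2.

2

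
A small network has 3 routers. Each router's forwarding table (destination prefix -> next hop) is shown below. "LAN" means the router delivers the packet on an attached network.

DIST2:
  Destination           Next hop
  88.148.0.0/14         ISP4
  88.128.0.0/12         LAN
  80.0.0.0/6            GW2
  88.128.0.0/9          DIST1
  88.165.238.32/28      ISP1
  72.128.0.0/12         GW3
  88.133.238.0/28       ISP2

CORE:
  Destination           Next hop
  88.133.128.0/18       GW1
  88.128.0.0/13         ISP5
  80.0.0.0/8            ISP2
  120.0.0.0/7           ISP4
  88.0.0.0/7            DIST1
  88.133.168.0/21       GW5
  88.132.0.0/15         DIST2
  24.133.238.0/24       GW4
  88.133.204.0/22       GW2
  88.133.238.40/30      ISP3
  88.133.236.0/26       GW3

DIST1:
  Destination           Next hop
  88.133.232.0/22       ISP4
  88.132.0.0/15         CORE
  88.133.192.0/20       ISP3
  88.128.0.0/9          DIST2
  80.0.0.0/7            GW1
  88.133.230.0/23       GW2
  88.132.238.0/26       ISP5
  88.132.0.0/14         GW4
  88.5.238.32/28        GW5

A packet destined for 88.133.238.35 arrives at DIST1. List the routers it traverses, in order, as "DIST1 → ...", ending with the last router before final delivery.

DIST1 → CORE → DIST2

At DIST1: longest match for 88.133.238.35 is 88.132.0.0/15 -> CORE
At CORE: longest match for 88.133.238.35 is 88.132.0.0/15 -> DIST2
At DIST2: longest match for 88.133.238.35 is 88.128.0.0/12 -> LAN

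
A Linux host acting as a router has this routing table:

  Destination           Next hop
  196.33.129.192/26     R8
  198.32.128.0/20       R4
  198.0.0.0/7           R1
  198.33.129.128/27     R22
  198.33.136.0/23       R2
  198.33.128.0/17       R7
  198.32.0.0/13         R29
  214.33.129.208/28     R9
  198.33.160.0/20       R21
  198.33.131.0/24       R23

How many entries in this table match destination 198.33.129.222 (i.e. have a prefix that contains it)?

Prefixes containing 198.33.129.222:
  198.0.0.0/7 (198.0.0.0 - 199.255.255.255)
  198.32.0.0/13 (198.32.0.0 - 198.39.255.255)
  198.33.128.0/17 (198.33.128.0 - 198.33.255.255)
Total matching entries: 3.

3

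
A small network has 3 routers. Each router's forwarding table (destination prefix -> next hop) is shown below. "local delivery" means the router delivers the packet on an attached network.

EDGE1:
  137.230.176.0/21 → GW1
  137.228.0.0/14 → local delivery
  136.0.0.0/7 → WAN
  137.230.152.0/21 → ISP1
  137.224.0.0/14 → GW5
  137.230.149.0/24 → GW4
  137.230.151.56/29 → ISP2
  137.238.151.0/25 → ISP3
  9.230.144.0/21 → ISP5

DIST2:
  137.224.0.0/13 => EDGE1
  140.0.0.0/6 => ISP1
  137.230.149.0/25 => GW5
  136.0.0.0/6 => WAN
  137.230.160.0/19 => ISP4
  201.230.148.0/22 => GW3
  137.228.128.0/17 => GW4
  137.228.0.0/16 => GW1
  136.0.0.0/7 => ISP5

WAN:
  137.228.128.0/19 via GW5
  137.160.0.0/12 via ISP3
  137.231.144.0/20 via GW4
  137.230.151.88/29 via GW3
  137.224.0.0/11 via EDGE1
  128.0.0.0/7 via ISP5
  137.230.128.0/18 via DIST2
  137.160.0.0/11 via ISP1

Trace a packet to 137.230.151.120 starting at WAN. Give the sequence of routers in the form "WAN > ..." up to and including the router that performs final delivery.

WAN > DIST2 > EDGE1

At WAN: longest match for 137.230.151.120 is 137.230.128.0/18 -> DIST2
At DIST2: longest match for 137.230.151.120 is 137.224.0.0/13 -> EDGE1
At EDGE1: longest match for 137.230.151.120 is 137.228.0.0/14 -> local delivery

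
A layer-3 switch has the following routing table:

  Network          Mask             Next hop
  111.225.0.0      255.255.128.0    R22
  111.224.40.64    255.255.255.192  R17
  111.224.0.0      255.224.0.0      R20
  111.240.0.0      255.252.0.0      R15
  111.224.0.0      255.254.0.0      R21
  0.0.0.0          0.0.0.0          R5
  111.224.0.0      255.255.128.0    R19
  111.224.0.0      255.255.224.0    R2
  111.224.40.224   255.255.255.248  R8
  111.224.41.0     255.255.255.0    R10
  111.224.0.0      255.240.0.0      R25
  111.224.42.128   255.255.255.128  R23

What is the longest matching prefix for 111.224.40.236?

111.224.0.0/17

Entries matching 111.224.40.236:
  0.0.0.0/0 (default, matches everything)
  111.224.0.0/11 (111.224.0.0 - 111.255.255.255)
  111.224.0.0/12 (111.224.0.0 - 111.239.255.255)
  111.224.0.0/15 (111.224.0.0 - 111.225.255.255)
  111.224.0.0/17 (111.224.0.0 - 111.224.127.255)
Most specific is 111.224.0.0/17.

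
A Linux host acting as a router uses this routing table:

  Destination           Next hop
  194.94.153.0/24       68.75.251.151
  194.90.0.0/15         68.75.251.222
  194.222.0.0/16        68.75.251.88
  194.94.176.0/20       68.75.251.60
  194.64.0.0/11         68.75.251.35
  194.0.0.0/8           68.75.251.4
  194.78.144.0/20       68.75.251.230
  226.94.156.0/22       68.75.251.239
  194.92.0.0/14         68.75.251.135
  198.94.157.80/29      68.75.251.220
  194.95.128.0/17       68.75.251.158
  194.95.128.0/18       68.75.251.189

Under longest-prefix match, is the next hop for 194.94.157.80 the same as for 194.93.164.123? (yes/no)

194.94.157.80: longest match 194.92.0.0/14 -> 68.75.251.135
194.93.164.123: longest match 194.92.0.0/14 -> 68.75.251.135

yes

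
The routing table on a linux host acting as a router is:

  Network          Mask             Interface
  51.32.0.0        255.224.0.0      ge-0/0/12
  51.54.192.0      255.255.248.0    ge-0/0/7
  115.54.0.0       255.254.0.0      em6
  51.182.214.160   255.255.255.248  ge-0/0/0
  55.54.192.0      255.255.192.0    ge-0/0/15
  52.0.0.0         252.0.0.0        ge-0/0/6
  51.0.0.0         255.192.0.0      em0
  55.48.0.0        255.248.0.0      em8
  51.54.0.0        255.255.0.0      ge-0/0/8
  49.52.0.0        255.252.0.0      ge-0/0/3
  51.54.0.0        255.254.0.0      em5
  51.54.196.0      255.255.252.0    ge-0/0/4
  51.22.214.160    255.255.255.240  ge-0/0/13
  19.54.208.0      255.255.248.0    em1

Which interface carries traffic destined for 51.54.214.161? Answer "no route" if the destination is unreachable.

ge-0/0/8

Routes whose prefix contains 51.54.214.161:
  51.0.0.0/10 (51.0.0.0 - 51.63.255.255) -> em0
  51.32.0.0/11 (51.32.0.0 - 51.63.255.255) -> ge-0/0/12
  51.54.0.0/15 (51.54.0.0 - 51.55.255.255) -> em5
  51.54.0.0/16 (51.54.0.0 - 51.54.255.255) -> ge-0/0/8
More-specific entries that do NOT match:
  51.182.214.160/29 (51.182.214.160 - 51.182.214.167) does not contain 51.54.214.161
  51.22.214.160/28 (51.22.214.160 - 51.22.214.175) does not contain 51.54.214.161
  51.54.196.0/22 (51.54.196.0 - 51.54.199.255) does not contain 51.54.214.161
  51.54.192.0/21 (51.54.192.0 - 51.54.199.255) does not contain 51.54.214.161
  19.54.208.0/21 (19.54.208.0 - 19.54.215.255) does not contain 51.54.214.161
  55.54.192.0/18 (55.54.192.0 - 55.54.255.255) does not contain 51.54.214.161
Longest matching prefix is /16 -> interface ge-0/0/8.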